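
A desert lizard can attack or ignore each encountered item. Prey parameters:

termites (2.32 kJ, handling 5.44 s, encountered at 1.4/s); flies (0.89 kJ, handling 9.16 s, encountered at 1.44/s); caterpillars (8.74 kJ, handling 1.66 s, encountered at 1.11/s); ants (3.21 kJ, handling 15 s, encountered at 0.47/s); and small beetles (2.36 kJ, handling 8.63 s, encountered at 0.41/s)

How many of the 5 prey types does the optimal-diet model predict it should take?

E/h in descending order: caterpillars 5.27, termites 0.426, small beetles 0.273, ants 0.214, flies 0.0972 kJ/s. The optimal diet is the largest prefix of this list for which every included type satisfies E_i/h_i > R on the types above it.
Rate on top 1: 3.413. termites: 0.426 < 3.413 → exclude; stop.
Optimal diet: caterpillars — 1 of 5 types.

1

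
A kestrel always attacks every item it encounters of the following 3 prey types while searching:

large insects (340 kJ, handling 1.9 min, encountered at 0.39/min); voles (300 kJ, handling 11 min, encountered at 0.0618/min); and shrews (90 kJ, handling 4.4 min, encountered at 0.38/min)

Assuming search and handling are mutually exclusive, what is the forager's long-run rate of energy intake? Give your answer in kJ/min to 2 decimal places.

R = Σλ_iE_i / (1 + Σλ_ih_i)
Numerator: 0.39×340 + 0.0618×300 + 0.38×90 = 185.3
Denominator: 1 + 0.39×1.9 + 0.0618×11 + 0.38×4.4 = 4.093
R = 185.3/4.093 = 45.28 kJ/min

45.28 kJ/min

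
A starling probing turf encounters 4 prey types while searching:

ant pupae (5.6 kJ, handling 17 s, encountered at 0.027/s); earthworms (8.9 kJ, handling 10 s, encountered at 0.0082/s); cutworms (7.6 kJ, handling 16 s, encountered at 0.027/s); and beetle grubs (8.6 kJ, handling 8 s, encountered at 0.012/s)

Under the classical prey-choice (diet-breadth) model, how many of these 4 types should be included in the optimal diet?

4

Rank by E/h (kJ/s): beetle grubs 1.07, earthworms 0.89, cutworms 0.475, ant pupae 0.329. Include each in turn until the next type's E/h falls below the running intake rate.
Rate on top 1: 0.09416. earthworms: 0.89 > 0.09416 → include.
Rate on top 2: 0.1496. cutworms: 0.475 > 0.1496 → include.
Rate on top 3: 0.2369. ant pupae: 0.329 > 0.2369 → include.
Optimal diet: beetle grubs, earthworms, cutworms, ant pupae — 4 of 4 types.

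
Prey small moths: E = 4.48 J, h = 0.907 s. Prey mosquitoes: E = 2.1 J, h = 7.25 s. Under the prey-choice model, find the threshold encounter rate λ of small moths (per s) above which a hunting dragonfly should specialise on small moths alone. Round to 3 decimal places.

At the threshold, the rate on small moths alone equals the profitability of mosquitoes: λ·4.48/(1 + λ·0.907) = 2.1/7.25 = 0.2897.
Rearranging, λ(4.48 − 0.2897×0.907) = 0.2897, so λ = 0.2897/4.217 = 0.06868 per s.

0.069 per s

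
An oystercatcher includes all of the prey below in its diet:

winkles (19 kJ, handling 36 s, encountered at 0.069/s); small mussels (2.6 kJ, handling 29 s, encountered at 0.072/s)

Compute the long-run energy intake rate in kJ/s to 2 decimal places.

R = (0.069×19 + 0.072×2.6) / (1 + 0.069×36 + 0.072×29) = 1.498/5.572 = 0.2689 kJ/s.

0.27 kJ/s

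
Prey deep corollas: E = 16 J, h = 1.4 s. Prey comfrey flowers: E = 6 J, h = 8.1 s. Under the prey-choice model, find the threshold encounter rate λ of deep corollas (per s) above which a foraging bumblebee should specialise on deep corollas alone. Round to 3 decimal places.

0.050 per s

At the threshold, the rate on deep corollas alone equals the profitability of comfrey flowers: λ·16/(1 + λ·1.4) = 6/8.1 = 0.7407.
Rearranging, λ(16 − 0.7407×1.4) = 0.7407, so λ = 0.7407/14.96 = 0.0495 per s.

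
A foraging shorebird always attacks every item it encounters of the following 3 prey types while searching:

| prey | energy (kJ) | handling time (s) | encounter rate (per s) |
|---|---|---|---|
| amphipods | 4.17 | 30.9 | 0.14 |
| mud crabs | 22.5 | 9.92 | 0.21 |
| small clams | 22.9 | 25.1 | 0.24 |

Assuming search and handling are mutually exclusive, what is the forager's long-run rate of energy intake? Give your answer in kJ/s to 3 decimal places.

R = (0.14×4.17 + 0.21×22.5 + 0.24×22.9) / (1 + 0.14×30.9 + 0.21×9.92 + 0.24×25.1) = 10.8/13.43 = 0.8043 kJ/s.

0.804 kJ/s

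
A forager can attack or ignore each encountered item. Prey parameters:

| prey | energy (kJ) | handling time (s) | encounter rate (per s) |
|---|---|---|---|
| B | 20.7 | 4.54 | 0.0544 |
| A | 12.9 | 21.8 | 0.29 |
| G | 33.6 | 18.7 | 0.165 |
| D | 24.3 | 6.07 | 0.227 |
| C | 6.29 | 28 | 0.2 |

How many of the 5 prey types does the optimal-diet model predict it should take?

2

Rank by E/h (kJ/s): B 4.56, D 4, G 1.8, A 0.592, C 0.225. Include each in turn until the next type's E/h falls below the running intake rate.
Rate on top 1: 0.903. D: 4 > 0.903 → include.
Rate on top 2: 2.53. G: 1.8 < 2.53 → exclude; stop.
Optimal diet: B, D — 2 of 5 types.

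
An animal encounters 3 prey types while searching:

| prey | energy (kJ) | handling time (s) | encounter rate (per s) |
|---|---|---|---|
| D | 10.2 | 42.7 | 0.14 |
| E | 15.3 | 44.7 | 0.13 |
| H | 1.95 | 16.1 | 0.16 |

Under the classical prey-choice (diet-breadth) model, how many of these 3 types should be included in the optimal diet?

Rank by E/h (kJ/s): E 0.342, D 0.239, H 0.121. Include each in turn until the next type's E/h falls below the running intake rate.
Rate on top 1: 0.292. D: 0.239 < 0.292 → exclude; stop.
Optimal diet: E — 1 of 3 types.

1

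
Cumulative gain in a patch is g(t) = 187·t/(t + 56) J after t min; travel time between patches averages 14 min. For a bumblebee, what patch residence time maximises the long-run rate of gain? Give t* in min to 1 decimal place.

28.0 min

Maximise g(t)/(T+t): set derivative to zero → g'(t)(T+t) = g(t).
g'(t) = 187·56/(t + 56)². Setting 187·56/(t+56)² = 187t/[(t+56)(14+t)] gives 56(14+t) = t(t+56), so t² = 56×14 = 784.
t* = √784 = 28 min.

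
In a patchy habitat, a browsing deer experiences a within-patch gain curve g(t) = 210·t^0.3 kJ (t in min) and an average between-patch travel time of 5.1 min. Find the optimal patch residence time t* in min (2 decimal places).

2.19 min

By the marginal value theorem, leave when the instantaneous gain rate g'(t) equals the habitat-wide average g(t)/(T + t).
g'(t) = 0.3·210·t^-0.7. Setting 0.3·210·t^-0.7 = 210·t^0.3/(5.1+t) gives 0.3(5.1+t) = t, so 0.70·t = 0.3×5.1.
t* = 0.3×5.1/0.70 = 2.186 min.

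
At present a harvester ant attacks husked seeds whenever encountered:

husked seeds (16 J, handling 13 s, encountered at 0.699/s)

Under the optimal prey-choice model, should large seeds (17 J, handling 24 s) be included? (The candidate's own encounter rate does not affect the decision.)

Intake rate on the current diet: R = (0.699×16) / (1 + 0.699×13) = 11.18/10.09 = 1.109 J/s.
large seeds: E/h = 17/24 = 0.7083 J/s.
Since 0.7083 < R, time spent handling large seeds is better spent searching.

No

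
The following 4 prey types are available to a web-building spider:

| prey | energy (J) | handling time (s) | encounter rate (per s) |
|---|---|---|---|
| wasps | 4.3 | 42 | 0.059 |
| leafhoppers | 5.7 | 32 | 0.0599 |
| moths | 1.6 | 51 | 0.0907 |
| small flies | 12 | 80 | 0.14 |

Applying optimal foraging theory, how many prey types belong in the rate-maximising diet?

2

E/h in descending order: leafhoppers 0.178, small flies 0.15, wasps 0.102, moths 0.0314 J/s. The optimal diet is the largest prefix of this list for which every included type satisfies E_i/h_i > R on the types above it.
Rate on top 1: 0.1171. small flies: 0.15 > 0.1171 → include.
Rate on top 2: 0.1432. wasps: 0.102 < 0.1432 → exclude; stop.
Optimal diet: leafhoppers, small flies — 2 of 4 types.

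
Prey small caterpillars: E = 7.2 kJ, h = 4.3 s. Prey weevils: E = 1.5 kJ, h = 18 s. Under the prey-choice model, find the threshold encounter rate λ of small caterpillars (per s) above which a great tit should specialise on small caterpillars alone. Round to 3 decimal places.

At the threshold, the rate on small caterpillars alone equals the profitability of weevils: λ·7.2/(1 + λ·4.3) = 1.5/18 = 0.08333.
Rearranging, λ(7.2 − 0.08333×4.3) = 0.08333, so λ = 0.08333/6.842 = 0.01218 per s.

0.012 per s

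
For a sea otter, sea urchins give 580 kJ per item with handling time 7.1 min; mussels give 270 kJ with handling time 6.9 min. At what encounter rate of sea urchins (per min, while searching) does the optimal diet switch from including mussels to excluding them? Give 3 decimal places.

0.129 per min

Drop mussels once their profitability E₂/h₂ falls below the rate achievable on sea urchins alone: E₂/h₂ = λE₁/(1 + λh₁).
Solve for λ: λE₁h₂ = E₂(1 + λh₁) → λ(E₁h₂ − E₂h₁) = E₂ → λ = E₂/(E₁h₂ − E₂h₁).
λ = 270/(580×6.9 − 270×7.1) = 270/2085 = 0.1295 per min.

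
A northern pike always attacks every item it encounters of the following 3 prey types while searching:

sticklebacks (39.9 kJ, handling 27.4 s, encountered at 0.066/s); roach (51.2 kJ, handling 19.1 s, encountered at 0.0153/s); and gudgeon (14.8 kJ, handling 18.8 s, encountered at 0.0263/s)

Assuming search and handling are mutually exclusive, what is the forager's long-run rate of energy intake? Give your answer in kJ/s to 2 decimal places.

1.06 kJ/s

R = (0.066×39.9 + 0.0153×51.2 + 0.0263×14.8) / (1 + 0.066×27.4 + 0.0153×19.1 + 0.0263×18.8) = 3.806/3.595 = 1.059 kJ/s.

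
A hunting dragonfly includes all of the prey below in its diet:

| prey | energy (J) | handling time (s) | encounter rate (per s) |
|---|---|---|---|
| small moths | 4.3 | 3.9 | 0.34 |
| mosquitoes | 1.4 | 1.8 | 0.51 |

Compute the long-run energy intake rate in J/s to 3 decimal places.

Energy encountered per unit search time: 0.34×4.3 + 0.51×1.4 = 2.176 J/s.
Handling time per unit search time: 0.34×3.9 + 0.51×1.8 = 2.244.
Rate = 2.176/(1 + 2.244) = 0.6708 J/s.

0.671 J/s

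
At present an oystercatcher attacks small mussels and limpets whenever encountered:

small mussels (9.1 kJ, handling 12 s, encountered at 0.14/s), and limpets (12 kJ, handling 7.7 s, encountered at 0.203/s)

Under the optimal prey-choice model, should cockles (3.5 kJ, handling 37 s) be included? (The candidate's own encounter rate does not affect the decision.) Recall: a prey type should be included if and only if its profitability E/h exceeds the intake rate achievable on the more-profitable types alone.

Current rate: (0.14×9.1 + 0.203×12)/(1 + 0.14×12 + 0.203×7.7) = 0.8744 kJ/s.
cockles: E/h = 3.5/37 = 0.09459 kJ/s.
0.09459 < 0.8744, so adding cockles would lower the average — exclude it.

No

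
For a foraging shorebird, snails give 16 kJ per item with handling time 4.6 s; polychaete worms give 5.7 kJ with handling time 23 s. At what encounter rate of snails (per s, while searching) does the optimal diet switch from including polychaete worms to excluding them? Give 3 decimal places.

The zero-one rule: include polychaete worms iff E₂/h₂ > λE₁/(1+λh₁). Equality gives the switch point.
λE₁h₂ = E₂ + λE₂h₁ ⇒ λ = E₂/(E₁h₂ − E₂h₁) = 5.7/(368 − 26.22) = 0.01668 per s.

0.017 per s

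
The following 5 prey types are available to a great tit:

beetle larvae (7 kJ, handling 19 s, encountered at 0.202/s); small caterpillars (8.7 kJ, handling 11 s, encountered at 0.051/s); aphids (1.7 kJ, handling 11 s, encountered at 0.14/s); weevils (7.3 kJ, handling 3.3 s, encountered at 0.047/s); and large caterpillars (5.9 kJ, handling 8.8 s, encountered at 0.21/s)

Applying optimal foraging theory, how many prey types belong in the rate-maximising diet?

Rank by E/h (kJ/s): weevils 2.21, small caterpillars 0.791, large caterpillars 0.67, beetle larvae 0.368, aphids 0.155. Include each in turn until the next type's E/h falls below the running intake rate.
Rate on top 1: 0.297. small caterpillars: 0.791 > 0.297 → include.
Rate on top 2: 0.4585. large caterpillars: 0.67 > 0.4585 → include.
Rate on top 3: 0.5684. beetle larvae: 0.368 < 0.5684 → exclude; stop.
Optimal diet: weevils, small caterpillars, large caterpillars — 3 of 5 types.

3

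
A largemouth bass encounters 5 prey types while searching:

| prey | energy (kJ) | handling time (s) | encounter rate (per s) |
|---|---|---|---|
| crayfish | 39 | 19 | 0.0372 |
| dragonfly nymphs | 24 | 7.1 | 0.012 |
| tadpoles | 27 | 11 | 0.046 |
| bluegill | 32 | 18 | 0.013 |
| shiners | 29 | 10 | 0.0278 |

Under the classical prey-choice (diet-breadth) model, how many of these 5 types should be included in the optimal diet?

5

E/h in descending order: dragonfly nymphs 3.38, shiners 2.9, tadpoles 2.45, crayfish 2.05, bluegill 1.78 kJ/s. The optimal diet is the largest prefix of this list for which every included type satisfies E_i/h_i > R on the types above it.
Rate on top 1: 0.2654. shiners: 2.9 > 0.2654 → include.
Rate on top 2: 0.8027. tadpoles: 2.45 > 0.8027 → include.
Rate on top 3: 1.25. crayfish: 2.05 > 1.25 → include.
Rate on top 4: 1.47. bluegill: 1.78 > 1.47 → include.
Optimal diet: dragonfly nymphs, shiners, tadpoles, crayfish, bluegill — 5 of 5 types.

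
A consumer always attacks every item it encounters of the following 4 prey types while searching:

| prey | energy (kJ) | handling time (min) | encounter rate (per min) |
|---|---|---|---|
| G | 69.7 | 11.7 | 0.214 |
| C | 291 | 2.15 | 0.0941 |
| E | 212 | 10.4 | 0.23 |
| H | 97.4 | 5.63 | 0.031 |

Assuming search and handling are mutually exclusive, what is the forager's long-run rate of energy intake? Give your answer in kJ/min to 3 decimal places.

14.998 kJ/min

R = (0.214×69.7 + 0.0941×291 + 0.23×212 + 0.031×97.4) / (1 + 0.214×11.7 + 0.0941×2.15 + 0.23×10.4 + 0.031×5.63) = 94.08/6.273 = 15 kJ/min.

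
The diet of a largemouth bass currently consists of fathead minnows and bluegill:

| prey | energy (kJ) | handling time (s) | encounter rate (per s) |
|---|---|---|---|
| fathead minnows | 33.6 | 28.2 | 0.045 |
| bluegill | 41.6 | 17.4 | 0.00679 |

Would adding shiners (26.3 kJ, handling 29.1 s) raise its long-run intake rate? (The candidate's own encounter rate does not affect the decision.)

Yes

Intake rate on the current diet: R = (0.045×33.6 + 0.00679×41.6) / (1 + 0.045×28.2 + 0.00679×17.4) = 1.794/2.387 = 0.7517 kJ/s.
Profitability of shiners: 26.3/29.1 = 0.9038 kJ/s.
Since 0.9038 > R, including shiners increases the long-run rate.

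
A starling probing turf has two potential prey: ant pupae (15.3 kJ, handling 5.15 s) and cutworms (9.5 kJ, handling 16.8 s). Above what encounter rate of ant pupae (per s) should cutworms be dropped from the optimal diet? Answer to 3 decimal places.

At the threshold, the rate on ant pupae alone equals the profitability of cutworms: λ·15.3/(1 + λ·5.15) = 9.5/16.8 = 0.5655.
Rearranging, λ(15.3 − 0.5655×5.15) = 0.5655, so λ = 0.5655/12.39 = 0.04565 per s.

0.046 per s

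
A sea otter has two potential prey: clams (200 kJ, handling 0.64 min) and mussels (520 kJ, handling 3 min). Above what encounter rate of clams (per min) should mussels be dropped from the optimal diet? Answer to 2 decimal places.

Drop mussels once their profitability E₂/h₂ falls below the rate achievable on clams alone: E₂/h₂ = λE₁/(1 + λh₁).
Solve for λ: λE₁h₂ = E₂(1 + λh₁) → λ(E₁h₂ − E₂h₁) = E₂ → λ = E₂/(E₁h₂ − E₂h₁).
λ = 520/(200×3 − 520×0.64) = 520/267.2 = 1.946 per min.

1.95 per min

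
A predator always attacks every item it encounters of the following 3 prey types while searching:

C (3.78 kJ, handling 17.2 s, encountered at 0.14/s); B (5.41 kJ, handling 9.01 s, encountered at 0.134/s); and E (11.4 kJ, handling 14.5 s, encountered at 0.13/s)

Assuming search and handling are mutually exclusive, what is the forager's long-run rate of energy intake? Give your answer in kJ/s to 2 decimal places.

0.42 kJ/s

R = Σλ_iE_i / (1 + Σλ_ih_i)
Numerator: 0.14×3.78 + 0.134×5.41 + 0.13×11.4 = 2.736
Denominator: 1 + 0.14×17.2 + 0.134×9.01 + 0.13×14.5 = 6.5
R = 2.736/6.5 = 0.4209 kJ/s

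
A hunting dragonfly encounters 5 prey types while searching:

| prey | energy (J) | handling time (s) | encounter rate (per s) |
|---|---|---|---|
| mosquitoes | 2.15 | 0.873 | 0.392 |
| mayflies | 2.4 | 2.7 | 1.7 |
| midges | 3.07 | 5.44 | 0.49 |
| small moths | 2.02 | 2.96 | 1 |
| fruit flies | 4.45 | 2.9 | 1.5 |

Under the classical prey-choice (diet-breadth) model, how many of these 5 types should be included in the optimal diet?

2

E/h in descending order: mosquitoes 2.46, fruit flies 1.53, mayflies 0.889, small moths 0.682, midges 0.564 J/s. The optimal diet is the largest prefix of this list for which every included type satisfies E_i/h_i > R on the types above it.
Rate on top 1: 0.6279. fruit flies: 1.53 > 0.6279 → include.
Rate on top 2: 1.321. mayflies: 0.889 < 1.321 → exclude; stop.
Optimal diet: mosquitoes, fruit flies — 2 of 5 types.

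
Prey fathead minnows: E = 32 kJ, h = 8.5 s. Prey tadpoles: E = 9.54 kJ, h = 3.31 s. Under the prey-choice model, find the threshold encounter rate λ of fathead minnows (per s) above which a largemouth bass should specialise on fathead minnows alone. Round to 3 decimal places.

0.384 per s

The zero-one rule: include tadpoles iff E₂/h₂ > λE₁/(1+λh₁). Equality gives the switch point.
λE₁h₂ = E₂ + λE₂h₁ ⇒ λ = E₂/(E₁h₂ − E₂h₁) = 9.54/(105.9 − 81.09) = 0.3842 per s.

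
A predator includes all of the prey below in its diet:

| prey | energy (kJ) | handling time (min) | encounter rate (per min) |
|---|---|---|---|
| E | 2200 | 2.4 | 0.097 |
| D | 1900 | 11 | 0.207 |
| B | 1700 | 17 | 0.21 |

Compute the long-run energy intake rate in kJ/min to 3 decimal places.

136.120 kJ/min

R = Σλ_iE_i / (1 + Σλ_ih_i)
Numerator: 0.097×2200 + 0.207×1900 + 0.21×1700 = 963.7
Denominator: 1 + 0.097×2.4 + 0.207×11 + 0.21×17 = 7.08
R = 963.7/7.08 = 136.1 kJ/min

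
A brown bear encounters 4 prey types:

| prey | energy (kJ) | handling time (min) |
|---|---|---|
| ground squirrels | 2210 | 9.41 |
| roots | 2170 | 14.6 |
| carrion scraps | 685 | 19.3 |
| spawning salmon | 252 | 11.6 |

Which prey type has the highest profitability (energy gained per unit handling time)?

ground squirrels

In descending order of E/h:
ground squirrels: 2210/9.41 = 235 kJ/min
roots: 2170/14.6 = 149 kJ/min
carrion scraps: 685/19.3 = 35.5 kJ/min
spawning salmon: 252/11.6 = 21.7 kJ/min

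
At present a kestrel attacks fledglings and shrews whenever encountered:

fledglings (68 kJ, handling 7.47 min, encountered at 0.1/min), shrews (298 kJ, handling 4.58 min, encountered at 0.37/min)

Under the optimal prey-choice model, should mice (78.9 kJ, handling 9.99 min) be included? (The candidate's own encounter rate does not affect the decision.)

Current rate: (0.1×68 + 0.37×298)/(1 + 0.1×7.47 + 0.37×4.58) = 34.01 kJ/min.
Profitability of mice: 78.9/9.99 = 7.898 kJ/min.
7.898 < 34.01, so adding mice would lower the average — exclude it.

No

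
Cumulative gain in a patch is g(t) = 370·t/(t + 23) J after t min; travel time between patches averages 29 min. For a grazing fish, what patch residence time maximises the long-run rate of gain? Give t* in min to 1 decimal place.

25.8 min

Maximise g(t)/(T+t): set derivative to zero → g'(t)(T+t) = g(t).
g'(t) = 370·23/(t + 23)². Setting 370·23/(t+23)² = 370t/[(t+23)(29+t)] gives 23(29+t) = t(t+23), so t² = 23×29 = 667.
t* = √667 = 25.83 min.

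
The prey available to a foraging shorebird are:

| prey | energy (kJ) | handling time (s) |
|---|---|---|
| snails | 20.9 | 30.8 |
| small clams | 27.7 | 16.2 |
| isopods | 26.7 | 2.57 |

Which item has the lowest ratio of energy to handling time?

snails

Profitability E/h (kJ/s): snails = 20.9/30.8 = 0.679, small clams = 27.7/16.2 = 1.71, isopods = 26.7/2.57 = 10.4.
Ranked: isopods > small clams > snails.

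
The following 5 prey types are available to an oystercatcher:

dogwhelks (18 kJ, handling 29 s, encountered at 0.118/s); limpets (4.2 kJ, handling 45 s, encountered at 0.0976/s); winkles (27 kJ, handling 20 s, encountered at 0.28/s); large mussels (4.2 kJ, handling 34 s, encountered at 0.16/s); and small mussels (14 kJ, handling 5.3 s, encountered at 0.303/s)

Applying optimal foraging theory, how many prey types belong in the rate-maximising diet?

1

E/h in descending order: small mussels 2.64, winkles 1.35, dogwhelks 0.621, large mussels 0.124, limpets 0.0933 kJ/s. The optimal diet is the largest prefix of this list for which every included type satisfies E_i/h_i > R on the types above it.
Rate on top 1: 1.628. winkles: 1.35 < 1.628 → exclude; stop.
Optimal diet: small mussels — 1 of 5 types.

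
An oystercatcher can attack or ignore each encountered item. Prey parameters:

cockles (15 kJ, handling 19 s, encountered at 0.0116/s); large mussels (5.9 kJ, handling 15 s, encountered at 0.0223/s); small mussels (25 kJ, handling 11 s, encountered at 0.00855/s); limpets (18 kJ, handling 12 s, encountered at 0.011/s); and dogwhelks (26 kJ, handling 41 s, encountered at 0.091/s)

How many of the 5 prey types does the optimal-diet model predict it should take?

4

E/h in descending order: small mussels 2.27, limpets 1.5, cockles 0.789, dogwhelks 0.634, large mussels 0.393 kJ/s. The optimal diet is the largest prefix of this list for which every included type satisfies E_i/h_i > R on the types above it.
Rate on top 1: 0.1954. limpets: 1.5 > 0.1954 → include.
Rate on top 2: 0.3358. cockles: 0.789 > 0.3358 → include.
Rate on top 3: 0.405. dogwhelks: 0.634 > 0.405 → include.
Rate on top 4: 0.5701. large mussels: 0.393 < 0.5701 → exclude; stop.
Optimal diet: small mussels, limpets, cockles, dogwhelks — 4 of 5 types.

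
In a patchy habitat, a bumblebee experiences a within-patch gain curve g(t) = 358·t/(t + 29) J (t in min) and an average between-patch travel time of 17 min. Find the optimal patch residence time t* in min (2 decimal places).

Maximise g(t)/(T+t): set derivative to zero → g'(t)(T+t) = g(t).
g'(t) = 358·29/(t + 29)². Setting 358·29/(t+29)² = 358t/[(t+29)(17+t)] gives 29(17+t) = t(t+29), so t² = 29×17 = 493.
t* = √493 = 22.2 min.

22.20 min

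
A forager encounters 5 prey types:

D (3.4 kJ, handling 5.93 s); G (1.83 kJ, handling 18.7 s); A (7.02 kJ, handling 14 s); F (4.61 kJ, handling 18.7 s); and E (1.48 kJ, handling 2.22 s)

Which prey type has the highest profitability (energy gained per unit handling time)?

E

In descending order of E/h:
E: 1.48/2.22 = 0.667 kJ/s
D: 3.4/5.93 = 0.573 kJ/s
A: 7.02/14 = 0.501 kJ/s
F: 4.61/18.7 = 0.247 kJ/s
G: 1.83/18.7 = 0.0979 kJ/s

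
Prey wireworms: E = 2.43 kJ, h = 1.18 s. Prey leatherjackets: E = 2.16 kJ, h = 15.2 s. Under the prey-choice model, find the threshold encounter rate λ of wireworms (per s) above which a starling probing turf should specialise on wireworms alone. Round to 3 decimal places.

Drop leatherjackets once their profitability E₂/h₂ falls below the rate achievable on wireworms alone: E₂/h₂ = λE₁/(1 + λh₁).
Solve for λ: λE₁h₂ = E₂(1 + λh₁) → λ(E₁h₂ − E₂h₁) = E₂ → λ = E₂/(E₁h₂ − E₂h₁).
λ = 2.16/(2.43×15.2 − 2.16×1.18) = 2.16/34.39 = 0.06281 per s.

0.063 per s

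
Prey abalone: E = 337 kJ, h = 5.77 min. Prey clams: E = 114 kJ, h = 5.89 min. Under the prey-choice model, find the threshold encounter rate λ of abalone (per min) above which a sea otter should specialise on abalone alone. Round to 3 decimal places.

The zero-one rule: include clams iff E₂/h₂ > λE₁/(1+λh₁). Equality gives the switch point.
λE₁h₂ = E₂ + λE₂h₁ ⇒ λ = E₂/(E₁h₂ − E₂h₁) = 114/(1985 − 657.8) = 0.0859 per min.

0.086 per min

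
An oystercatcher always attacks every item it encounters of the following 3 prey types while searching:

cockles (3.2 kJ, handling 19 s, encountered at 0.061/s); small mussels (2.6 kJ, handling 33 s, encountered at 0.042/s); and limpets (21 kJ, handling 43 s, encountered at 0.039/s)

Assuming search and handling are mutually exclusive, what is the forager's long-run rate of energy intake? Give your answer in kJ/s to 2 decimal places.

R = Σλ_iE_i / (1 + Σλ_ih_i)
Numerator: 0.061×3.2 + 0.042×2.6 + 0.039×21 = 1.123
Denominator: 1 + 0.061×19 + 0.042×33 + 0.039×43 = 5.222
R = 1.123/5.222 = 0.2151 kJ/s

0.22 kJ/s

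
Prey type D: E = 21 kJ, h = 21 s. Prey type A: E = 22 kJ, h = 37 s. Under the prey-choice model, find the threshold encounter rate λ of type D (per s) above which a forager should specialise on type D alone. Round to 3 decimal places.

0.070 per s

At the threshold, the rate on type D alone equals the profitability of type A: λ·21/(1 + λ·21) = 22/37 = 0.5946.
Rearranging, λ(21 − 0.5946×21) = 0.5946, so λ = 0.5946/8.514 = 0.06984 per s.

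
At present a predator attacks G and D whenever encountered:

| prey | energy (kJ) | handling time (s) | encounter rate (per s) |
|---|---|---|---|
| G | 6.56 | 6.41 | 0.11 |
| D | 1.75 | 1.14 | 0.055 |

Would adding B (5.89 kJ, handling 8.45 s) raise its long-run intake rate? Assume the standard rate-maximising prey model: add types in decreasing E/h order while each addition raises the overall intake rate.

On G and D alone, R = ΣλE/(1+Σλh) = 0.8178/1.768 = 0.4626 kJ/s.
Profitability of B: 5.89/8.45 = 0.697 kJ/s.
Since 0.697 > R, including B increases the long-run rate.

Yes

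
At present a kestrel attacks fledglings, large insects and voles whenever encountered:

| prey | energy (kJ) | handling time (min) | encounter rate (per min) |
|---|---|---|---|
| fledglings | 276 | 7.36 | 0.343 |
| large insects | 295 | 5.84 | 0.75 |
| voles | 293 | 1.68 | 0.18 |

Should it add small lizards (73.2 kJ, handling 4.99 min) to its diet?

No

Current rate: (0.343×276 + 0.75×295 + 0.18×293)/(1 + 0.343×7.36 + 0.75×5.84 + 0.18×1.68) = 44.92 kJ/min.
small lizards: E/h = 73.2/4.99 = 14.67 kJ/min.
Since 14.67 < R, time spent handling small lizards is better spent searching.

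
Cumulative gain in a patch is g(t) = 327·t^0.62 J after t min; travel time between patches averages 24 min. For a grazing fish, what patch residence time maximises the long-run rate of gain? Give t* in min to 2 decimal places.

Maximise g(t)/(T+t): set derivative to zero → g'(t)(T+t) = g(t).
g'(t) = 0.62·327·t^-0.38. Setting 0.62·327·t^-0.38 = 327·t^0.62/(24+t) gives 0.62(24+t) = t, so 0.38·t = 0.62×24.
t* = 0.62×24/0.38 = 39.16 min.

39.16 min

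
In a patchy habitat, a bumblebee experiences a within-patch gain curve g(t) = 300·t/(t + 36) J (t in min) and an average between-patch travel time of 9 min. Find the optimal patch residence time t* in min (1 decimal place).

Maximise g(t)/(T+t): set derivative to zero → g'(t)(T+t) = g(t).
g'(t) = 300·36/(t + 36)². Setting 300·36/(t+36)² = 300t/[(t+36)(9+t)] gives 36(9+t) = t(t+36), so t² = 36×9 = 324.
t* = √324 = 18 min.

18.0 min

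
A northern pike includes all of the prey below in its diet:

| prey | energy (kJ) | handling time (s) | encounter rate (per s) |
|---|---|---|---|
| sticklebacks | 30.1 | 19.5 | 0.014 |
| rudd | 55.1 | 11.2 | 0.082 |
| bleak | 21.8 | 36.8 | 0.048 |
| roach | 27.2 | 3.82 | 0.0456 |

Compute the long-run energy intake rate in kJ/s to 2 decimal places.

1.75 kJ/s

Energy encountered per unit search time: 0.014×30.1 + 0.082×55.1 + 0.048×21.8 + 0.0456×27.2 = 7.226 kJ/s.
Handling time per unit search time: 0.014×19.5 + 0.082×11.2 + 0.048×36.8 + 0.0456×3.82 = 3.132.
Rate = 7.226/(1 + 3.132) = 1.749 kJ/s.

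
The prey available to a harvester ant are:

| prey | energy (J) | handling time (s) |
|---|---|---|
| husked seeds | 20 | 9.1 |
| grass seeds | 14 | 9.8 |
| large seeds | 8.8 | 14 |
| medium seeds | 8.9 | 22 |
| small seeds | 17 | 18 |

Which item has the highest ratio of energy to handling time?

husked seeds

Profitability E/h (J/s): husked seeds = 20/9.1 = 2.2, grass seeds = 14/9.8 = 1.43, large seeds = 8.8/14 = 0.629, medium seeds = 8.9/22 = 0.405, small seeds = 17/18 = 0.944.
Ranked: husked seeds > grass seeds > small seeds > large seeds > medium seeds.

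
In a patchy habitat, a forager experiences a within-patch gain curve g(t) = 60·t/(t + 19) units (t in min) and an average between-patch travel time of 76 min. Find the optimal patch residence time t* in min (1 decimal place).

Maximise g(t)/(T+t): set derivative to zero → g'(t)(T+t) = g(t).
g'(t) = 60·19/(t + 19)². Setting 60·19/(t+19)² = 60t/[(t+19)(76+t)] gives 19(76+t) = t(t+19), so t² = 19×76 = 1444.
t* = √1444 = 38 min.

38.0 min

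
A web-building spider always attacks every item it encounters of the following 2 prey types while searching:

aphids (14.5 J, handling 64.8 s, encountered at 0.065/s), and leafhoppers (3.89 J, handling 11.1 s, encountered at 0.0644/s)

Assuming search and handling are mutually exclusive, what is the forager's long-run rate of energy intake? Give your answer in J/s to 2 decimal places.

R = Σλ_iE_i / (1 + Σλ_ih_i)
Numerator: 0.065×14.5 + 0.0644×3.89 = 1.193
Denominator: 1 + 0.065×64.8 + 0.0644×11.1 = 5.927
R = 1.193/5.927 = 0.2013 J/s

0.20 J/s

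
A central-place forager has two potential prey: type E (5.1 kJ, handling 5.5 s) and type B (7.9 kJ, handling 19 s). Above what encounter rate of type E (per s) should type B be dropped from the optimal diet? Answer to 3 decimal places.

Drop type B once their profitability E₂/h₂ falls below the rate achievable on type E alone: E₂/h₂ = λE₁/(1 + λh₁).
Solve for λ: λE₁h₂ = E₂(1 + λh₁) → λ(E₁h₂ − E₂h₁) = E₂ → λ = E₂/(E₁h₂ − E₂h₁).
λ = 7.9/(5.1×19 − 7.9×5.5) = 7.9/53.45 = 0.1478 per s.

0.148 per s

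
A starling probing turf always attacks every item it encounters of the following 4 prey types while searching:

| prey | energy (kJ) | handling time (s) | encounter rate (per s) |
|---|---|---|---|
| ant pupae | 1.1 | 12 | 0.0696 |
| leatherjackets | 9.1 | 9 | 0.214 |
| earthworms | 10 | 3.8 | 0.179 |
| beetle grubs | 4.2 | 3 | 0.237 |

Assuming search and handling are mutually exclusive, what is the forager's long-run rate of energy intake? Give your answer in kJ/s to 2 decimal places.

R = (0.0696×1.1 + 0.214×9.1 + 0.179×10 + 0.237×4.2) / (1 + 0.0696×12 + 0.214×9 + 0.179×3.8 + 0.237×3) = 4.809/5.152 = 0.9334 kJ/s.

0.93 kJ/s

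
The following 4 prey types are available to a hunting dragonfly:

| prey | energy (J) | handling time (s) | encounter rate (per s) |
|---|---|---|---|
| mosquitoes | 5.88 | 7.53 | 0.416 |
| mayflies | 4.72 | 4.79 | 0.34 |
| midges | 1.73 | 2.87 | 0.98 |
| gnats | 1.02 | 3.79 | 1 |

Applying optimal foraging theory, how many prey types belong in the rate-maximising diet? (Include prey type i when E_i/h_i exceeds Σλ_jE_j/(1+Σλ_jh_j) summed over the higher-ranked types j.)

E/h in descending order: mayflies 0.985, mosquitoes 0.781, midges 0.603, gnats 0.269 J/s. The optimal diet is the largest prefix of this list for which every included type satisfies E_i/h_i > R on the types above it.
Rate on top 1: 0.6105. mosquitoes: 0.781 > 0.6105 → include.
Rate on top 2: 0.7031. midges: 0.603 < 0.7031 → exclude; stop.
Optimal diet: mayflies, mosquitoes — 2 of 4 types.

2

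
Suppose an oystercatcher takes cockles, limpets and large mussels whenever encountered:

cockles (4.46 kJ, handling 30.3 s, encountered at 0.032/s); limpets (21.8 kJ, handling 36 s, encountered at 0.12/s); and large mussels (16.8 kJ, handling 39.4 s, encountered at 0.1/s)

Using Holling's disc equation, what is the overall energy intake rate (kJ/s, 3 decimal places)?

Energy encountered per unit search time: 0.032×4.46 + 0.12×21.8 + 0.1×16.8 = 4.439 kJ/s.
Handling time per unit search time: 0.032×30.3 + 0.12×36 + 0.1×39.4 = 9.23.
Rate = 4.439/(1 + 9.23) = 0.4339 kJ/s.

0.434 kJ/s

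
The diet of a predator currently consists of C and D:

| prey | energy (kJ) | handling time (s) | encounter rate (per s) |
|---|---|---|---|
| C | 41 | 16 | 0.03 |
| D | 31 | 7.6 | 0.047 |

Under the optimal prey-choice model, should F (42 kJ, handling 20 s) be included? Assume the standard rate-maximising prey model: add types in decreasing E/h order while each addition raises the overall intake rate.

Yes

On C and D alone, R = ΣλE/(1+Σλh) = 2.687/1.837 = 1.463 kJ/s.
Profitability of F: 42/20 = 2.1 kJ/s.
2.1 > 1.463, so adding F raises the average — include it.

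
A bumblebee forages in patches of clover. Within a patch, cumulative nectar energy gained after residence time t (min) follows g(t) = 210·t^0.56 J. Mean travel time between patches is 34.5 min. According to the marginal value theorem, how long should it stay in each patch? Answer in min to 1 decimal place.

By the marginal value theorem, leave when the instantaneous gain rate g'(t) equals the habitat-wide average g(t)/(T + t).
g'(t) = 0.56·210·t^-0.44. Setting 0.56·210·t^-0.44 = 210·t^0.56/(34.5+t) gives 0.56(34.5+t) = t, so 0.44·t = 0.56×34.5.
t* = 0.56×34.5/0.44 = 43.91 min.

43.9 min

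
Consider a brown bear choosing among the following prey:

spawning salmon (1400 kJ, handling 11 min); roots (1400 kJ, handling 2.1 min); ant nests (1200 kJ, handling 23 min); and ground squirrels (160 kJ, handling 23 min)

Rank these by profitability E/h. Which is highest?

roots

In descending order of E/h:
roots: 1400/2.1 = 667 kJ/min
spawning salmon: 1400/11 = 127 kJ/min
ant nests: 1200/23 = 52.2 kJ/min
ground squirrels: 160/23 = 6.96 kJ/min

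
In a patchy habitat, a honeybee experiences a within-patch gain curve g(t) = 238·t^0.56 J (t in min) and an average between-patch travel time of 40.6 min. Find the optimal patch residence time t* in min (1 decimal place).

Maximise g(t)/(T+t): set derivative to zero → g'(t)(T+t) = g(t).
g'(t) = 0.56·238·t^-0.44. Setting 0.56·238·t^-0.44 = 238·t^0.56/(40.6+t) gives 0.56(40.6+t) = t, so 0.44·t = 0.56×40.6.
t* = 0.56×40.6/0.44 = 51.67 min.

51.7 min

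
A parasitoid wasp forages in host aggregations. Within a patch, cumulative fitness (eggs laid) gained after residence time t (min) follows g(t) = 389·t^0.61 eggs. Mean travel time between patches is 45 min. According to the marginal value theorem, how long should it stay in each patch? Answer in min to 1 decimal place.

Optimal t* satisfies g'(t*) = g(t*)/(T + t*).
g'(t) = 0.61·389·t^-0.39. Setting 0.61·389·t^-0.39 = 389·t^0.61/(45+t) gives 0.61(45+t) = t, so 0.39·t = 0.61×45.
t* = 0.61×45/0.39 = 70.38 min.

70.4 min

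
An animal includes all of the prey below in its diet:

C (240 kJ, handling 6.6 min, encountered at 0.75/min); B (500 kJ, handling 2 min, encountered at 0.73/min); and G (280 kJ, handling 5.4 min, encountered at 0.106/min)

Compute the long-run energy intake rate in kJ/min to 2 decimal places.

R = (0.75×240 + 0.73×500 + 0.106×280) / (1 + 0.75×6.6 + 0.73×2 + 0.106×5.4) = 574.7/7.982 = 71.99 kJ/min.

71.99 kJ/min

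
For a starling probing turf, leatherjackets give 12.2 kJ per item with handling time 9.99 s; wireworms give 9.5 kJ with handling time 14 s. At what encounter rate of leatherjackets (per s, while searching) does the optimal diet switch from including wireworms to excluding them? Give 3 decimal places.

Drop wireworms once their profitability E₂/h₂ falls below the rate achievable on leatherjackets alone: E₂/h₂ = λE₁/(1 + λh₁).
Solve for λ: λE₁h₂ = E₂(1 + λh₁) → λ(E₁h₂ − E₂h₁) = E₂ → λ = E₂/(E₁h₂ − E₂h₁).
λ = 9.5/(12.2×14 − 9.5×9.99) = 9.5/75.89 = 0.1252 per s.

0.125 per s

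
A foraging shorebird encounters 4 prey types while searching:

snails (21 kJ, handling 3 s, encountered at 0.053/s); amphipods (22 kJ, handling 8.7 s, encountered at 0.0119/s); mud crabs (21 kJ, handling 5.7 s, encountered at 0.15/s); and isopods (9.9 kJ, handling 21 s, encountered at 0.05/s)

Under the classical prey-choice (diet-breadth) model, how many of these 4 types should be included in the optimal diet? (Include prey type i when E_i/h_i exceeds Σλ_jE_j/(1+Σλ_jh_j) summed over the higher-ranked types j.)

E/h in descending order: snails 7, mud crabs 3.68, amphipods 2.53, isopods 0.471 kJ/s. The optimal diet is the largest prefix of this list for which every included type satisfies E_i/h_i > R on the types above it.
Rate on top 1: 0.9603. mud crabs: 3.68 > 0.9603 → include.
Rate on top 2: 2.117. amphipods: 2.53 > 2.117 → include.
Rate on top 3: 2.137. isopods: 0.471 < 2.137 → exclude; stop.
Optimal diet: snails, mud crabs, amphipods — 3 of 4 types.

3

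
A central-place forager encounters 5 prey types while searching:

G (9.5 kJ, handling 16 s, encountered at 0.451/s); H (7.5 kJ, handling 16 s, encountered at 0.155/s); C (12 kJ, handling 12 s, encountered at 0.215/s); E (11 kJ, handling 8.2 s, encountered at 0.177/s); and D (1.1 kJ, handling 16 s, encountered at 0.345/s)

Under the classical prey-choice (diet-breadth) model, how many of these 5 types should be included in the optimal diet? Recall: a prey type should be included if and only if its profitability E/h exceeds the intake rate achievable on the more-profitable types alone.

E/h in descending order: E 1.34, C 1, G 0.594, H 0.469, D 0.0688 kJ/s. The optimal diet is the largest prefix of this list for which every included type satisfies E_i/h_i > R on the types above it.
Rate on top 1: 0.7942. C: 1 > 0.7942 → include.
Rate on top 2: 0.8997. G: 0.594 < 0.8997 → exclude; stop.
Optimal diet: E, C — 2 of 5 types.

2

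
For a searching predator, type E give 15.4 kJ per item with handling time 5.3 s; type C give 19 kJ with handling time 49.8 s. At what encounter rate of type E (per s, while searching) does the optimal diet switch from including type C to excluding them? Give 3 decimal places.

Drop type C once their profitability E₂/h₂ falls below the rate achievable on type E alone: E₂/h₂ = λE₁/(1 + λh₁).
Solve for λ: λE₁h₂ = E₂(1 + λh₁) → λ(E₁h₂ − E₂h₁) = E₂ → λ = E₂/(E₁h₂ − E₂h₁).
λ = 19/(15.4×49.8 − 19×5.3) = 19/666.2 = 0.02852 per s.

0.029 per s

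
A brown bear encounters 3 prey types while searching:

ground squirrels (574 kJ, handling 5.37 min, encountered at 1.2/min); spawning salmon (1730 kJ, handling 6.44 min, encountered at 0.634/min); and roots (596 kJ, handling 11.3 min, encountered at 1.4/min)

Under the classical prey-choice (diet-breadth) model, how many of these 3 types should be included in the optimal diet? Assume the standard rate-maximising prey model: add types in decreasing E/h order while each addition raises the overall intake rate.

1

Profitabilities (E/h, kJ/min): spawning salmon 269, ground squirrels 107, roots 52.7. Add prey in this order while the next type's profitability exceeds the intake rate on those already taken.
Rate on top 1: 215.8. ground squirrels: 107 < 215.8 → exclude; stop.
Optimal diet: spawning salmon — 1 of 3 types.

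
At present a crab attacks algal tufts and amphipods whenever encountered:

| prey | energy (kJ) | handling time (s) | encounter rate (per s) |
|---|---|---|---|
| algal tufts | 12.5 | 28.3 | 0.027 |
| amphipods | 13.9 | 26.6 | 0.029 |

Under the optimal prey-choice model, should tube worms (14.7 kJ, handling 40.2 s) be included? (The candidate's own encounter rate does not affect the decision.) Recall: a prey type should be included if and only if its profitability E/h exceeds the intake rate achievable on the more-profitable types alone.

On algal tufts and amphipods alone, R = ΣλE/(1+Σλh) = 0.7406/2.535 = 0.2921 kJ/s.
tube worms: E/h = 14.7/40.2 = 0.3657 kJ/s.
Since 0.3657 > R, including tube worms increases the long-run rate.

Yes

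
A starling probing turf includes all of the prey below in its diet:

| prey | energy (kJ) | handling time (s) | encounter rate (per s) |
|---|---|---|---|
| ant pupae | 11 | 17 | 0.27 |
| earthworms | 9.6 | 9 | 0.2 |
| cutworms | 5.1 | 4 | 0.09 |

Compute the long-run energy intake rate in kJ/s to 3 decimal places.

Energy encountered per unit search time: 0.27×11 + 0.2×9.6 + 0.09×5.1 = 5.349 kJ/s.
Handling time per unit search time: 0.27×17 + 0.2×9 + 0.09×4 = 6.75.
Rate = 5.349/(1 + 6.75) = 0.6902 kJ/s.

0.690 kJ/s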